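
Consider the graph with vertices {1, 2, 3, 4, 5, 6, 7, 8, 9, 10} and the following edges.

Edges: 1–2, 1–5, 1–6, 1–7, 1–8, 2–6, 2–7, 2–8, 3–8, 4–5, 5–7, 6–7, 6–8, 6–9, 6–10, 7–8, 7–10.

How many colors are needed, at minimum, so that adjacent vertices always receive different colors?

1, 2, 6, 7, 8 are pairwise adjacent (a clique of size 5), so at least 5 colors are needed.
5 colors suffice: color red → {3, 5, 6}; color blue → {4, 7, 9}; color green → {1, 10}; color yellow → {8}; color purple → {2}. Every edge joins two different colors.

5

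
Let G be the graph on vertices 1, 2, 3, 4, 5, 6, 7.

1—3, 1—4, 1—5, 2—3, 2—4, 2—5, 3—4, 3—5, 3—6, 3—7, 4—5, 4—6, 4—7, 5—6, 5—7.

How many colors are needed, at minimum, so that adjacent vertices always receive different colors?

2, 3, 4, 5 are mutually adjacent (a clique of size 4), so at least 4 colors are needed.
One proper 4-coloring: 1=d, 2=d, 3=c, 4=a, 5=b, 6=d, 7=d. Each edge has distinct colors on its endpoints.

4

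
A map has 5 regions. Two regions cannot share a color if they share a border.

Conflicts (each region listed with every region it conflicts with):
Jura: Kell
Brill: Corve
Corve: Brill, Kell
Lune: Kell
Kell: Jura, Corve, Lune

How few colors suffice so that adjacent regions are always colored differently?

2

Corve and Kell conflict, so at least 2 colors are needed.
2 colors suffice: color 1 → {Brill, Kell}; color 2 → {Jura, Corve, Lune}. No two conflicting regions share a color.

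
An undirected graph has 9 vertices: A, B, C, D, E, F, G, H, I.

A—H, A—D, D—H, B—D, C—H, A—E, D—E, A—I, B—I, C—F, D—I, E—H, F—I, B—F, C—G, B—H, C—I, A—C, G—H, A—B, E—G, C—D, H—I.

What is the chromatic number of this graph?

5

A, C, D, H, I are pairwise adjacent (a clique of size 5), so at least 5 colors are needed.
5 colors suffice: A=2, B=4, C=4, D=5, E=3, F=1, G=2, H=1, I=3. Every edge joins two different colors.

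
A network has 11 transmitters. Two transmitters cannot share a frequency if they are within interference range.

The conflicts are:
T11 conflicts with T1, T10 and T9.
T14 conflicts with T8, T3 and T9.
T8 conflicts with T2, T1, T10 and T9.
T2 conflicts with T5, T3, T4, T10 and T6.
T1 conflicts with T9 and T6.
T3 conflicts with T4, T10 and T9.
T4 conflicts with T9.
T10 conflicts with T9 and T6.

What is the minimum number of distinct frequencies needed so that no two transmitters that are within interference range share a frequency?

3

T14, T8, T9 are mutually in conflict, so at least 3 frequencies are needed.
3 frequencies suffice: frequency 1 → {T2, T9}; frequency 2 → {T14, T5, T1, T4, T10}; frequency 3 → {T11, T8, T3, T6}. Every pair that conflicts lands in different frequencies.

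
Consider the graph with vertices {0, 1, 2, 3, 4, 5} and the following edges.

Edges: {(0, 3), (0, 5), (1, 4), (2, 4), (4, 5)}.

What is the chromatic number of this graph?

2

0 and 5 are adjacent, so at least 2 colors are needed.
2 colors suffice: color red → {0, 4}; color blue → {1, 2, 3, 5}. No two adjacent vertices share a color.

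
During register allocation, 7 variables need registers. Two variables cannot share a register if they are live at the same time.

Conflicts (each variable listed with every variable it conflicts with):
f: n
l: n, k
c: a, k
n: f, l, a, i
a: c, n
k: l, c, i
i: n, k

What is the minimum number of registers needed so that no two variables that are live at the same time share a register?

3

The cycle k-i-n-a-c-k has odd length 5, so it cannot be 2-colored; at least 3 registers are needed.
Using 3 registers: f=2, l=2, c=2, n=1, a=3, k=1, i=2. Every pair that conflicts lands in different registers.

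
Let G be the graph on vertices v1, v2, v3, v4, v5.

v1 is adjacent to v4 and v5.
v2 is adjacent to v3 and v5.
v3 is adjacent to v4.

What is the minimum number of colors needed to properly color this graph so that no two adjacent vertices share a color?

3

The cycle v5-v1-v4-v3-v2-v5 has odd length 5, so it cannot be 2-colored; at least 3 colors are needed.
3 colors suffice: color 1 → {v4, v5}; color 2 → {v1, v2}; color 3 → {v3}. Every edge joins two different colors.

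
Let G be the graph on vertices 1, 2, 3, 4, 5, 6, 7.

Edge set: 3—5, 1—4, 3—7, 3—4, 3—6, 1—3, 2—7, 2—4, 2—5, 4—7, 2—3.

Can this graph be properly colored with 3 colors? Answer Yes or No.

No

2, 3, 4, 7 are mutually adjacent (a clique of size 4), so at least 4 colors are needed.
So 3 colors are not enough.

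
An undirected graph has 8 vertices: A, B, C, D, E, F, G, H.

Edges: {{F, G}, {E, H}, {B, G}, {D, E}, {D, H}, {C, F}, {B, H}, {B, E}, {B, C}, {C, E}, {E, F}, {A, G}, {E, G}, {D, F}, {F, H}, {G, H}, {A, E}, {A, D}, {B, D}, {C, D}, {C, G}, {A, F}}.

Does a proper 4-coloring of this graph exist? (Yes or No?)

The chromatic number is 4. D, E, F, H are mutually adjacent (a clique of size 4), so at least 4 colors are needed.
4 colors suffice: color 1 → {E}; color 2 → {B, F}; color 3 → {D, G}; color 4 → {A, C, H}.
That is already a proper 4-coloring.

Yes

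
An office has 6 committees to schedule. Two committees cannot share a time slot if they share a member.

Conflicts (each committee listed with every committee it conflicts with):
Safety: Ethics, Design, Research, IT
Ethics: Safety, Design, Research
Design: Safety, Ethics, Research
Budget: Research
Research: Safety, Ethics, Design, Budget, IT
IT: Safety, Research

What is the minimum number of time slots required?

Safety, Ethics, Design, Research all conflict with each other, so at least 4 time slots are needed.
4 time slots suffice: time slot 1 → {Research}; time slot 2 → {Safety, Budget}; time slot 3 → {Design, IT}; time slot 4 → {Ethics}. Every pair that conflicts lands in different time slots.

4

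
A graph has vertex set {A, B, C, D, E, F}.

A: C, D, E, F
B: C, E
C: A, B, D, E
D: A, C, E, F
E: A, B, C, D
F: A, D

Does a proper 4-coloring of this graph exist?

The chromatic number is 4. A, C, D, E are pairwise adjacent (a clique of size 4), so at least 4 colors are needed.
4 colors suffice: A=1, B=1, C=4, D=3, E=2, F=2.
That is already a proper 4-coloring.

Yes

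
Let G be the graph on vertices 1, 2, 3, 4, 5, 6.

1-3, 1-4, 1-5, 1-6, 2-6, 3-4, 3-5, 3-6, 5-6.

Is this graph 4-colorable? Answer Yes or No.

The chromatic number is 4. 1, 3, 5, 6 are mutually adjacent (a clique of size 4), so at least 4 colors are needed.
4 colors suffice: color red → {4, 6}; color blue → {2, 3}; color green → {1}; color yellow → {5}.
That is already a proper 4-coloring.

Yes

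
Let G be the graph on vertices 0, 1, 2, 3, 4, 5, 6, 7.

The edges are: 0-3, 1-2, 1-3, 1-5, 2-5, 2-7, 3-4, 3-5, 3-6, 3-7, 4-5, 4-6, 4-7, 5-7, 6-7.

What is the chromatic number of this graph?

4

3, 4, 6, 7 are mutually adjacent (a clique of size 4), so at least 4 colors are needed.
A valid assignment using 4 colors: 0=blue, 1=blue, 2=red, 3=red, 4=yellow, 5=green, 6=green, 7=blue. No two adjacent vertices share a color.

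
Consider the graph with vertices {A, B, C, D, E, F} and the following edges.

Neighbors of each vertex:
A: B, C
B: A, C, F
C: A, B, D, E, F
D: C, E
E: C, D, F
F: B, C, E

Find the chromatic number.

A, B, C form a triangle, so at least 3 colors are needed.
3 colors suffice: color 1 → {C}; color 2 → {B, E}; color 3 → {A, D, F}. Every edge joins two different colors.

3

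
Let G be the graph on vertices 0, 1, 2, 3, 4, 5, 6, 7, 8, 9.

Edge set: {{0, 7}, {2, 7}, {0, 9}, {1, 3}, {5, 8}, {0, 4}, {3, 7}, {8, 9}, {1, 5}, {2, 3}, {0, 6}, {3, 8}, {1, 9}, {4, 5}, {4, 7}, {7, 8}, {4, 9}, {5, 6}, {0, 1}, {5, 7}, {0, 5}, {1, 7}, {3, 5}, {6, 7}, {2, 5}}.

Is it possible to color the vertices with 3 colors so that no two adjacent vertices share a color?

3, 5, 7, 8 are pairwise adjacent (a clique of size 4), so at least 4 colors are needed.
So 3 colors are not enough.

No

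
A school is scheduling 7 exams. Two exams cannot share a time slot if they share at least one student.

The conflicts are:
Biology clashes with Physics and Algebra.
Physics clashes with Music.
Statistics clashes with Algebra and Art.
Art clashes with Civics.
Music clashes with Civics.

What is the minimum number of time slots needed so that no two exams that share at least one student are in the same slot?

3

The cycle Art-Civics-Music-Physics-Biology-Algebra-Statistics-Art has odd length 7, so it cannot be 2-colored; at least 3 time slots are needed.
Using 3 time slots: Biology=2, Physics=1, Statistics=2, Algebra=1, Art=3, Music=2, Civics=1. No two conflicting exams share a time slot.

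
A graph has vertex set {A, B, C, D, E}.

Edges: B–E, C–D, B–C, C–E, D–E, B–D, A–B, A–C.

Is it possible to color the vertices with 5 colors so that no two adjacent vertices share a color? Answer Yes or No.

The chromatic number is 4. B, C, D, E form a clique, so at least 4 colors are needed.
4 colors suffice: color 1 → {B}; color 2 → {C}; color 3 → {A, E}; color 4 → {D}.
Since 5 ≥ 4, a proper 5-coloring certainly exists.

Yes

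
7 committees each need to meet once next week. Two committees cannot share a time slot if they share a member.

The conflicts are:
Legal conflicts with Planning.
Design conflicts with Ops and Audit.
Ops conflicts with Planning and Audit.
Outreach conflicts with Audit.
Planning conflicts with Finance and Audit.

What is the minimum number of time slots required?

Ops, Planning, Audit all conflict with each other, so at least 3 time slots are needed.
A valid assignment using 3 time slots: Legal=2, Design=1, Ops=3, Outreach=1, Planning=1, Finance=2, Audit=2. Each listed conflict is separated.

3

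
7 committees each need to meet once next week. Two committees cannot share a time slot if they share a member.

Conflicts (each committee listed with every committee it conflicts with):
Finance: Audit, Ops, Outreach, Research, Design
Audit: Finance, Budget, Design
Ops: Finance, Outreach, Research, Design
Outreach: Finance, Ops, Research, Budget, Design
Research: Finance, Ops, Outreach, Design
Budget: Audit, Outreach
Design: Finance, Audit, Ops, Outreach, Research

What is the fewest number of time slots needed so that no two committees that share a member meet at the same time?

5

Finance, Ops, Outreach, Research, Design are mutually in conflict, so at least 5 time slots are needed.
A valid assignment using 5 time slots: Finance=3, Audit=2, Ops=5, Outreach=2, Research=4, Budget=1, Design=1. Every pair that conflicts lands in different time slots.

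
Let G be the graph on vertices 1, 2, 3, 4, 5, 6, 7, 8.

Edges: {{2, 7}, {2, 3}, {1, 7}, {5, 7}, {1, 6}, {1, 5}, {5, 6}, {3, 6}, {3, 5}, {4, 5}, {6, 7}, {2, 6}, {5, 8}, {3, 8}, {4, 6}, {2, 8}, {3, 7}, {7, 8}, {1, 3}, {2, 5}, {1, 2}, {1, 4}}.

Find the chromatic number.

1, 2, 3, 5, 6, 7 form a clique, so at least 6 colors are needed.
A valid assignment using 6 colors: 1=purple, 2=blue, 3=yellow, 4=blue, 5=red, 6=orange, 7=green, 8=purple. No two adjacent vertices share a color.

6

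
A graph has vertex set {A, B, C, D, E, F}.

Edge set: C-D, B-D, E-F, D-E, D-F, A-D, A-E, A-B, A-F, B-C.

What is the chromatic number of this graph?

A, D, E, F are mutually adjacent (a clique of size 4), so at least 4 colors are needed.
4 colors suffice: color 1 → {D}; color 2 → {A, C}; color 3 → {B, E}; color 4 → {F}. No two adjacent vertices share a color.

4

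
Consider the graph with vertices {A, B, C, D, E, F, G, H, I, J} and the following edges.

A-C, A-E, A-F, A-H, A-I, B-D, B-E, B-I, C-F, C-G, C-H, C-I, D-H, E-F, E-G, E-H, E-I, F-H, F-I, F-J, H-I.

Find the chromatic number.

A, C, F, H, I form a clique, so at least 5 colors are needed.
A valid assignment using 5 colors: A=5, B=2, C=1, D=1, E=1, F=2, G=2, H=4, I=3, J=1. Every edge joins two different colors.

5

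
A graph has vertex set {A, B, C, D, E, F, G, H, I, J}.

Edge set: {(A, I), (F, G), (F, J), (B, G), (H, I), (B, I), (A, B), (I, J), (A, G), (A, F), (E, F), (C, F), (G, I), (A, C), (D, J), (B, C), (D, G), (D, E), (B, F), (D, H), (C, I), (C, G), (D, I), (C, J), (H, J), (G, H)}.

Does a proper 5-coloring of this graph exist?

Yes

The chromatic number is 5. A, B, C, F, G are mutually adjacent (a clique of size 5), so at least 5 colors are needed.
5 colors suffice: color red → {E, G, J}; color blue → {F, I}; color green → {C, D}; color yellow → {B, H}; color purple → {A}.
That is already a proper 5-coloring.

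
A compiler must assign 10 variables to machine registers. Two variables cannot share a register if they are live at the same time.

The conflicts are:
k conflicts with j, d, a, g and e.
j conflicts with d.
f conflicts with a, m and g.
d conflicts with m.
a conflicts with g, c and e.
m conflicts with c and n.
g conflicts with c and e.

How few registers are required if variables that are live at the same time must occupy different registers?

4

k, a, g, e are mutually in conflict, so at least 4 registers are needed.
4 registers suffice: k=3, j=1, f=3, d=2, a=1, m=1, g=2, c=3, n=2, e=4. Each listed conflict is separated.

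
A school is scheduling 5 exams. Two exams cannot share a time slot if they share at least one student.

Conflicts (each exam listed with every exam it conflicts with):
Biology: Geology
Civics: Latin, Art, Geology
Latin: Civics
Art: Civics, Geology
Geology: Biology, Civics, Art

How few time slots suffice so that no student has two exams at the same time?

Civics, Art, Geology pairwise conflict, so at least 3 time slots are needed.
Using 3 time slots: Biology=2, Civics=2, Latin=1, Art=3, Geology=1. Every pair that conflicts lands in different time slots.

3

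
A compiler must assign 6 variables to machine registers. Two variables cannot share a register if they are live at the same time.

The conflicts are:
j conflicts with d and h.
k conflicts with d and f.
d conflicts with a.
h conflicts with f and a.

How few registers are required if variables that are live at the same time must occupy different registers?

The cycle f-k-d-j-h-f has odd length 5, so it cannot be 2-colored; at least 3 registers are needed.
3 registers suffice: register 1 → {d, h}; register 2 → {j, k, a}; register 3 → {f}. Every pair that conflicts lands in different registers.

3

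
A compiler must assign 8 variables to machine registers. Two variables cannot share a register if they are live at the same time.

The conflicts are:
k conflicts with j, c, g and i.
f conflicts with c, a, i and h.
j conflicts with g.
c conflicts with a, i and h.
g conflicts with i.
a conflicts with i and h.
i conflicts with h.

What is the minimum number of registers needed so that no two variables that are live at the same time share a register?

5

f, c, a, i, h all conflict with each other, so at least 5 registers are needed.
5 registers suffice: k=3, f=4, j=1, c=2, g=2, a=3, i=1, h=5. Each listed conflict is separated.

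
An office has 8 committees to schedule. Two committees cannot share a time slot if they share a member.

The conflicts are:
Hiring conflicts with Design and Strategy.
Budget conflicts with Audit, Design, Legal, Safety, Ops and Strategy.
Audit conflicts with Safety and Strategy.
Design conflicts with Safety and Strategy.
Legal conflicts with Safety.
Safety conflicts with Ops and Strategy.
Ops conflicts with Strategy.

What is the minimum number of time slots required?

Budget, Safety, Ops, Strategy all conflict with each other, so at least 4 time slots are needed.
Using 4 time slots: Hiring=1, Budget=3, Audit=4, Design=4, Legal=2, Safety=1, Ops=4, Strategy=2. Each listed conflict is separated.

4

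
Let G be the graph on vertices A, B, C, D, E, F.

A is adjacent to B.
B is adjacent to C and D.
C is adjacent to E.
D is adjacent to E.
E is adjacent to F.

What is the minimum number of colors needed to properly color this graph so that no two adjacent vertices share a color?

2

C and E are adjacent, so at least 2 colors are needed.
One proper 2-coloring: A=2, B=1, C=2, D=2, E=1, F=2. Every edge joins two different colors.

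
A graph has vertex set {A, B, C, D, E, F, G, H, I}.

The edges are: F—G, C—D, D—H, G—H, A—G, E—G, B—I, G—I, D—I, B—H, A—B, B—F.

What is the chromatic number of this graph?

2

F and G are adjacent, so at least 2 colors are needed.
One proper 2-coloring: A=2, B=1, C=2, D=1, E=2, F=2, G=1, H=2, I=2. No two adjacent vertices share a color.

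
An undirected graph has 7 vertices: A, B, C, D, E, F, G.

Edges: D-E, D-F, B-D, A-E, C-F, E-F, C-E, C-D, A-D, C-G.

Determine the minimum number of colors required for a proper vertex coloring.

C, D, E, F form a clique, so at least 4 colors are needed.
4 colors suffice: color 1 → {D, G}; color 2 → {B, E}; color 3 → {A, C}; color 4 → {F}. No two adjacent vertices share a color.

4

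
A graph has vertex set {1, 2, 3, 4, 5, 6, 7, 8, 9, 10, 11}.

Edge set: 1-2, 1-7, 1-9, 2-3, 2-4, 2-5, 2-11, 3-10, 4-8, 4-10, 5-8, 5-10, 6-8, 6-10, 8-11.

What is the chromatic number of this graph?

1 and 9 are adjacent, so at least 2 colors are needed.
One proper 2-coloring: 1=b, 2=a, 3=b, 4=b, 5=b, 6=b, 7=a, 8=a, 9=a, 10=a, 11=b. No two adjacent vertices share a color.

2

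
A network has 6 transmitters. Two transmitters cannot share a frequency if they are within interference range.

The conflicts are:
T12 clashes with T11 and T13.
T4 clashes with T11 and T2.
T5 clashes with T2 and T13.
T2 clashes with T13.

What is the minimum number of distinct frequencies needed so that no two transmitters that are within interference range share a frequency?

3

T5, T2, T13 pairwise conflict, so at least 3 frequencies are needed.
3 frequencies suffice: frequency 1 → {T4, T13}; frequency 2 → {T12, T2}; frequency 3 → {T11, T5}. No two conflicting transmitters share a frequency.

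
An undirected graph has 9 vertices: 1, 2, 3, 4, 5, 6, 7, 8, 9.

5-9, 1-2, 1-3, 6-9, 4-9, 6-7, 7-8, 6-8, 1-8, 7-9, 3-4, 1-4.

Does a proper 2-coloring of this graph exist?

No

6, 7, 8 are pairwise adjacent, so at least 3 colors are needed.
So 2 colors are not enough.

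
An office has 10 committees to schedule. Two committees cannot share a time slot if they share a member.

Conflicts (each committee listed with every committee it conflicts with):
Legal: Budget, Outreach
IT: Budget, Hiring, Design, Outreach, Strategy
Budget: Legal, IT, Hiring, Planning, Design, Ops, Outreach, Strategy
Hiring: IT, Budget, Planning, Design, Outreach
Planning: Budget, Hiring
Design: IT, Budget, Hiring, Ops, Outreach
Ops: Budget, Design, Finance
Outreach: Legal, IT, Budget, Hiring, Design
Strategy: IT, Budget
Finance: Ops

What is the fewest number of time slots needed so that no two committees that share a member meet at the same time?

IT, Budget, Hiring, Design, Outreach pairwise conflict, so at least 5 time slots are needed.
5 time slots suffice: time slot 1 → {Budget, Finance}; time slot 2 → {Legal, Hiring, Ops, Strategy}; time slot 3 → {IT, Planning}; time slot 4 → {Design}; time slot 5 → {Outreach}. Each listed conflict is separated.

5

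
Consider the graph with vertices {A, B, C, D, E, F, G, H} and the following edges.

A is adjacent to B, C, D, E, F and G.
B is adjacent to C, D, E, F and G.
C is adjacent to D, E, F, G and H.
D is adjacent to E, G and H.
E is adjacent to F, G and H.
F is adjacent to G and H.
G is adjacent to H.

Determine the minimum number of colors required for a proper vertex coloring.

6

A, B, C, E, F, G are mutually adjacent (a clique of size 6), so at least 6 colors are needed.
6 colors suffice: color 1 → {E}; color 2 → {G}; color 3 → {C}; color 4 → {D, F}; color 5 → {B, H}; color 6 → {A}. Each edge has distinct colors on its endpoints.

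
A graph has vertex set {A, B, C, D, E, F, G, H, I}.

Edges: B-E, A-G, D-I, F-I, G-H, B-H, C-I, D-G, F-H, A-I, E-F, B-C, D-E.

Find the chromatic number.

The cycle F-I-A-G-H-F has odd length 5, so it cannot be 2-colored; at least 3 colors are needed.
A valid assignment using 3 colors: A=2, B=2, C=3, D=2, E=1, F=2, G=1, H=3, I=1. No two adjacent vertices share a color.

3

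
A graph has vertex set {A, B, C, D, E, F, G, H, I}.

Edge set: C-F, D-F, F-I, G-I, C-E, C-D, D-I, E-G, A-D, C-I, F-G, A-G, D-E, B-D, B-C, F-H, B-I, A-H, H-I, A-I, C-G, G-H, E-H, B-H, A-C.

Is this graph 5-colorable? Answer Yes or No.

The chromatic number is 4. F, G, H, I form a clique, so at least 4 colors are needed.
A valid assignment using 4 colors: A=4, B=4, C=1, D=3, E=2, F=4, G=3, H=1, I=2.
Since 5 ≥ 4, a proper 5-coloring certainly exists.

Yes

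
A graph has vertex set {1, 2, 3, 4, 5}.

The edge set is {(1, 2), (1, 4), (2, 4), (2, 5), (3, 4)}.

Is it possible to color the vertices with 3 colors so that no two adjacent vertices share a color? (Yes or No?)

Yes

The chromatic number is 3. 1, 2, 4 are mutually adjacent, so at least 3 colors are needed.
A valid assignment using 3 colors: 1=c, 2=a, 3=a, 4=b, 5=b.
That is already a proper 3-coloring.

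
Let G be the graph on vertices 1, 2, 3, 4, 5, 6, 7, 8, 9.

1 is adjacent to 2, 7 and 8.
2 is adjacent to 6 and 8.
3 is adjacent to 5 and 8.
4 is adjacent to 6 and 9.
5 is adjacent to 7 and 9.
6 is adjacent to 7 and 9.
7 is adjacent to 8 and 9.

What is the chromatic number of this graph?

3

1, 7, 8 are pairwise adjacent, so at least 3 colors are needed.
3 colors suffice: 1=c, 2=a, 3=a, 4=a, 5=b, 6=b, 7=a, 8=b, 9=c. Every edge joins two different colors.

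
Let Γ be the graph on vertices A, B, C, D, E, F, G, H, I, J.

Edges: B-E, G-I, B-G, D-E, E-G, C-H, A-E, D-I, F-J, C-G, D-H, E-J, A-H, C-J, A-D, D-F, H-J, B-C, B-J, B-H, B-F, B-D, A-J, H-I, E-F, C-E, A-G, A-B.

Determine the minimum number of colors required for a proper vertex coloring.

A, B, E, G are pairwise adjacent (a clique of size 4), so at least 4 colors are needed.
4 colors suffice: color 1 → {B, I}; color 2 → {E, H}; color 3 → {D, G, J}; color 4 → {A, C, F}. No two adjacent vertices share a color.

4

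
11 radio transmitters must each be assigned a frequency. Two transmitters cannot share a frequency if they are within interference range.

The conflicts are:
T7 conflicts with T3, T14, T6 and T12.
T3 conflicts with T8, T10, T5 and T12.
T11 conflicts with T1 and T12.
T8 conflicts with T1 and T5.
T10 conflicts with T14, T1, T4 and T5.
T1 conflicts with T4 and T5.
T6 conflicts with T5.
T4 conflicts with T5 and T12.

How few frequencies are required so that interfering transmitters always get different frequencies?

T10, T1, T4, T5 are mutually in conflict, so at least 4 frequencies are needed.
4 frequencies suffice: frequency 1 → {T14, T5, T12}; frequency 2 → {T3, T1, T6}; frequency 3 → {T7, T11, T8, T10}; frequency 4 → {T4}. Every pair that conflicts lands in different frequencies.

4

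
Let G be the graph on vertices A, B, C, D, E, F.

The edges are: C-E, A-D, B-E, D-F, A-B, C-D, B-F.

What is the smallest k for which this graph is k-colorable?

The cycle D-C-E-B-A-D has odd length 5, so it cannot be 2-colored; at least 3 colors are needed.
One proper 3-coloring: A=2, B=1, C=3, D=1, E=2, F=2. Every edge joins two different colors.

3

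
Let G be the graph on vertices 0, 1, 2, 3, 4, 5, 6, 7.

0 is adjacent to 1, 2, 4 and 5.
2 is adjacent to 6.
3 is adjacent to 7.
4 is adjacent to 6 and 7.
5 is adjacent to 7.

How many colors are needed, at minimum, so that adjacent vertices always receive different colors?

4 and 6 are adjacent, so at least 2 colors are needed.
A valid assignment using 2 colors: 0=red, 1=blue, 2=blue, 3=blue, 4=blue, 5=blue, 6=red, 7=red. No two adjacent vertices share a color.

2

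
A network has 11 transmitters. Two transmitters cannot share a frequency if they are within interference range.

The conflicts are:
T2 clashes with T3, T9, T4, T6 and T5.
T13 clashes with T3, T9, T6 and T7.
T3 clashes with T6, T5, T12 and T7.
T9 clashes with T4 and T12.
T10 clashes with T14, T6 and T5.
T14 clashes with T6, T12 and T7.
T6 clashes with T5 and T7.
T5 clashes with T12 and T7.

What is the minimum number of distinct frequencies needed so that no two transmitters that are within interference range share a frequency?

T13, T3, T6, T7 all conflict with each other, so at least 4 frequencies are needed.
A valid assignment using 4 frequencies: T2=4, T13=3, T3=2, T9=1, T10=4, T4=2, T14=2, T6=1, T5=3, T12=4, T7=4. Each listed conflict is separated.

4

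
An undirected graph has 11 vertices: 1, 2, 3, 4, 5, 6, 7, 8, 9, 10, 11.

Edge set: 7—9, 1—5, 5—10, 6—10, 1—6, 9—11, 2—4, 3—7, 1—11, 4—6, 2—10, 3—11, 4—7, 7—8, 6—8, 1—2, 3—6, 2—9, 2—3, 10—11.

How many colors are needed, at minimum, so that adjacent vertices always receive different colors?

2

2 and 3 are adjacent, so at least 2 colors are needed.
2 colors suffice: color a → {2, 5, 6, 7, 11}; color b → {1, 3, 4, 8, 9, 10}. No two adjacent vertices share a color.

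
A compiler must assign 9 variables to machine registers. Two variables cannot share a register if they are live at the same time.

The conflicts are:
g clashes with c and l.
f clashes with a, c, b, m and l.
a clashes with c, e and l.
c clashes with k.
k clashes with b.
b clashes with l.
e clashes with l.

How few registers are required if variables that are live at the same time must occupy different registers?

f, a, c are mutually in conflict, so at least 3 registers are needed.
3 registers suffice: g=2, f=2, a=3, c=1, k=2, b=3, e=2, m=1, l=1. Each listed conflict is separated.

3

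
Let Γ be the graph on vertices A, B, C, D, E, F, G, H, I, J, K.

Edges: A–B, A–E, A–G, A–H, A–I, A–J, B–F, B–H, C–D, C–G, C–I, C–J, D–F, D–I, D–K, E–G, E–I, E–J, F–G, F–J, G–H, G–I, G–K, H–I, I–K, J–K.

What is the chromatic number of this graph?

4

A, G, H, I form a clique, so at least 4 colors are needed.
4 colors suffice: color 1 → {B, I, J}; color 2 → {D, G}; color 3 → {A, C, F, K}; color 4 → {E, H}. No two adjacent vertices share a color.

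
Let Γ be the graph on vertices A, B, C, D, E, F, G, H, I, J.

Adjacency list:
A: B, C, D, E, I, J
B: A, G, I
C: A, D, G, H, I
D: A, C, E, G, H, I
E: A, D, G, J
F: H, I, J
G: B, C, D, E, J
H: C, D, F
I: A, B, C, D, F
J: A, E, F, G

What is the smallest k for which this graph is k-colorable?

A, C, D, I are mutually adjacent (a clique of size 4), so at least 4 colors are needed.
One proper 4-coloring: A=2, B=1, C=4, D=1, E=3, F=2, G=2, H=3, I=3, J=1. No two adjacent vertices share a color.

4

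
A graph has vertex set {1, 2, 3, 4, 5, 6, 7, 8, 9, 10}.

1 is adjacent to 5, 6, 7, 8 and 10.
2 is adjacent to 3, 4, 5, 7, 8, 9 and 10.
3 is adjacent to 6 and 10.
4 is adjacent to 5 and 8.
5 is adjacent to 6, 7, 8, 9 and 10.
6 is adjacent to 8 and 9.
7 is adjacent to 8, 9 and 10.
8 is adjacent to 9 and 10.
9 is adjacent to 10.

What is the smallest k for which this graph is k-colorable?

6

2, 5, 7, 8, 9, 10 are mutually adjacent (a clique of size 6), so at least 6 colors are needed.
6 colors suffice: color red → {3, 8}; color blue → {5}; color green → {2, 6}; color yellow → {4, 10}; color purple → {1, 9}; color orange → {7}. Every edge joins two different colors.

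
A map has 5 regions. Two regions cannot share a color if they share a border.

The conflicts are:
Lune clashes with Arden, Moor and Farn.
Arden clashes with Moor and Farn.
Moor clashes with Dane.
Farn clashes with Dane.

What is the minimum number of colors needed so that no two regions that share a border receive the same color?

Lune, Arden, Farn pairwise conflict, so at least 3 colors are needed.
One proper 3-coloring: Lune=2, Arden=3, Moor=1, Farn=1, Dane=2. Each listed conflict is separated.

3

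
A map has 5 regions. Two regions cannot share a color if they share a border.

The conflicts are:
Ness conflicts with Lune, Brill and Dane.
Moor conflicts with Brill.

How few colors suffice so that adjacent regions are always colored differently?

2

Ness and Lune conflict, so at least 2 colors are needed.
2 colors suffice: color 1 → {Ness, Moor}; color 2 → {Lune, Brill, Dane}. Every pair that conflicts lands in different colors.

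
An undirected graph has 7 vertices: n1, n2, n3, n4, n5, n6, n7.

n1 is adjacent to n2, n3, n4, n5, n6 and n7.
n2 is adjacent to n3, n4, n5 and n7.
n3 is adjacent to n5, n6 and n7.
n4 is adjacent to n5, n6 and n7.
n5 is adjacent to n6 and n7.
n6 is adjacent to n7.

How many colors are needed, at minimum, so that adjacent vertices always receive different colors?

5

n1, n4, n5, n6, n7 are pairwise adjacent (a clique of size 5), so at least 5 colors are needed.
5 colors suffice: color R → {n7}; color B → {n5}; color G → {n1}; color Y → {n3, n4}; color P → {n2, n6}. Each edge has distinct colors on its endpoints.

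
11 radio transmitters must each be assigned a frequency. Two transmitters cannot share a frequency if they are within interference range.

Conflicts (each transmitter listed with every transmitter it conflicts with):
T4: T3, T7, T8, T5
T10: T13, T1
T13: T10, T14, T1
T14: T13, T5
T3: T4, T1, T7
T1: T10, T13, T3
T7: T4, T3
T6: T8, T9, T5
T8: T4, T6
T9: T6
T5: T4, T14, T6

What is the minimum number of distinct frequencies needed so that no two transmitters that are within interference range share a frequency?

T10, T13, T1 pairwise conflict, so at least 3 frequencies are needed.
3 frequencies suffice: frequency 1 → {T4, T13, T6}; frequency 2 → {T1, T7, T8, T9, T5}; frequency 3 → {T10, T14, T3}. Every pair that conflicts lands in different frequencies.

3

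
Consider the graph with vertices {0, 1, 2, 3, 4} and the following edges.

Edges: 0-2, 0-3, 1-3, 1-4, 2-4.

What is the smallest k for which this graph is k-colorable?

The cycle 3-0-2-4-1-3 has odd length 5, so it cannot be 2-colored; at least 3 colors are needed.
3 colors suffice: color red → {2, 3}; color blue → {0, 1}; color green → {4}. Each edge has distinct colors on its endpoints.

3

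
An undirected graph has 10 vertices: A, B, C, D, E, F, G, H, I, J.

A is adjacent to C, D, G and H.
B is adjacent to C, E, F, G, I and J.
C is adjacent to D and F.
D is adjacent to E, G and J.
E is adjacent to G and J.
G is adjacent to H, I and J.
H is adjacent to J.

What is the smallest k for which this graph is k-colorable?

D, E, G, J form a clique, so at least 4 colors are needed.
4 colors suffice: color 1 → {C, G}; color 2 → {B, D, H}; color 3 → {A, F, I, J}; color 4 → {E}. No two adjacent vertices share a color.

4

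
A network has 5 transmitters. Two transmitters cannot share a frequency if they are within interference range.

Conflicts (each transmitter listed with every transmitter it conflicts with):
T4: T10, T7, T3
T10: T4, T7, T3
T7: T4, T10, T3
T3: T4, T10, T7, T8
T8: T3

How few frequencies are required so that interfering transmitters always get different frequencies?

T4, T10, T7, T3 pairwise conflict, so at least 4 frequencies are needed.
4 frequencies suffice: frequency 1 → {T3}; frequency 2 → {T4, T8}; frequency 3 → {T7}; frequency 4 → {T10}. No two conflicting transmitters share a frequency.

4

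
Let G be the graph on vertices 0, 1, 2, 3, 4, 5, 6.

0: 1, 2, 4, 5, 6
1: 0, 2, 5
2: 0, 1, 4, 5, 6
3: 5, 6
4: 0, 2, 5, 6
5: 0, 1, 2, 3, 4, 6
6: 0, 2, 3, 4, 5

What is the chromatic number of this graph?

0, 2, 4, 5, 6 form a clique, so at least 5 colors are needed.
One proper 5-coloring: 0=green, 1=blue, 2=yellow, 3=green, 4=purple, 5=red, 6=blue. No two adjacent vertices share a color.

5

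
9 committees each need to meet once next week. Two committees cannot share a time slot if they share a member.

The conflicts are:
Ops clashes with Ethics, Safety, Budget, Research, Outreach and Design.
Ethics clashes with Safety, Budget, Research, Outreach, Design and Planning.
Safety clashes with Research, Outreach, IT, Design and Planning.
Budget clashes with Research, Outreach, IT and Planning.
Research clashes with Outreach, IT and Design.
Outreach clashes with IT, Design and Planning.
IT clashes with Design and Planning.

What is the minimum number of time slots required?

6

Ops, Ethics, Safety, Research, Outreach, Design pairwise conflict, so at least 6 time slots are needed.
Using 6 time slots: Ops=6, Ethics=4, Safety=2, Budget=2, Research=3, Outreach=1, IT=4, Design=5, Planning=3. Each listed conflict is separated.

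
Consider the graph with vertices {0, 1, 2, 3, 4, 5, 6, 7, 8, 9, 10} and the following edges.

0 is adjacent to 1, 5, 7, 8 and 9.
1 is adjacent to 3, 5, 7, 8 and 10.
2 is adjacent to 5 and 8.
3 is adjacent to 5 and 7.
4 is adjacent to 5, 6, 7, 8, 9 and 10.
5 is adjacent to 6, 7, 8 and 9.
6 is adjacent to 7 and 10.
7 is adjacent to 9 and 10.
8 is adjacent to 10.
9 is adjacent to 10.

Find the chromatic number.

4, 7, 9, 10 are mutually adjacent (a clique of size 4), so at least 4 colors are needed.
A valid assignment using 4 colors: 0=yellow, 1=green, 2=green, 3=yellow, 4=yellow, 5=red, 6=green, 7=blue, 8=blue, 9=green, 10=red. Each edge has distinct colors on its endpoints.

4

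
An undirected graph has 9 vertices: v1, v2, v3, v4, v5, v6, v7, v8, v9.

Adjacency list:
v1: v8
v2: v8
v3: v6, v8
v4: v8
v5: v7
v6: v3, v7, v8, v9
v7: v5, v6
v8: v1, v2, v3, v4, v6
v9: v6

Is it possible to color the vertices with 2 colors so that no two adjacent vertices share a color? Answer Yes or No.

v3, v6, v8 are pairwise adjacent, so at least 3 colors are needed.
So 2 colors are not enough.

No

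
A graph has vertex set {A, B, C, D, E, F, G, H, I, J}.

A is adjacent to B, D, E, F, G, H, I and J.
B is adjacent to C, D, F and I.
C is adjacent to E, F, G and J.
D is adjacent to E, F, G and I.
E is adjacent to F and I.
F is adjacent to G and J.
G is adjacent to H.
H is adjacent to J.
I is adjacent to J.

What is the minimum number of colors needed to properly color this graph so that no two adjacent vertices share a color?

4

A, B, D, F are pairwise adjacent (a clique of size 4), so at least 4 colors are needed.
4 colors suffice: color 1 → {A, C}; color 2 → {F, H, I}; color 3 → {D, J}; color 4 → {B, E, G}. Each edge has distinct colors on its endpoints.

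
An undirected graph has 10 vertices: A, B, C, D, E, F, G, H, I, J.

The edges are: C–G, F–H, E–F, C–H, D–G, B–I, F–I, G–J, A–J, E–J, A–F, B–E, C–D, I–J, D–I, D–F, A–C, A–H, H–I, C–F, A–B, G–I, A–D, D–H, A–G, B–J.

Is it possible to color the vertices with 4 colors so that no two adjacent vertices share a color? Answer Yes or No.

A, C, D, F, H are pairwise adjacent (a clique of size 5), so at least 5 colors are needed.
So 4 colors are not enough.

No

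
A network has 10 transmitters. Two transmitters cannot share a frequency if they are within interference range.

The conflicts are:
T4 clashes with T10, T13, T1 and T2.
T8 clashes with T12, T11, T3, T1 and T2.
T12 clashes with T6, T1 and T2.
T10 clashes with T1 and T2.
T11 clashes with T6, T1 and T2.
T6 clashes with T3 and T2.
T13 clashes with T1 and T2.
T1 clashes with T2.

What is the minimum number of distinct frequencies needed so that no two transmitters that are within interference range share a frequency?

T8, T12, T1, T2 pairwise conflict, so at least 4 frequencies are needed.
A valid assignment using 4 frequencies: T4=3, T8=3, T12=4, T10=4, T11=4, T6=2, T3=1, T13=4, T1=2, T2=1. No two conflicting transmitters share a frequency.

4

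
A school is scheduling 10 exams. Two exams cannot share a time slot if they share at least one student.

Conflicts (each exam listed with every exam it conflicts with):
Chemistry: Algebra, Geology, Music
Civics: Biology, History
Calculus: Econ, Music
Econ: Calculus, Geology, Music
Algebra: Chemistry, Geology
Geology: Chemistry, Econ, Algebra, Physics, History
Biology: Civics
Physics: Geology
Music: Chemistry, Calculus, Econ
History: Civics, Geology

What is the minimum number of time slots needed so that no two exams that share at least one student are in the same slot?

3

Chemistry, Algebra, Geology are mutually in conflict, so at least 3 time slots are needed.
3 time slots suffice: Chemistry=2, Civics=1, Calculus=3, Econ=2, Algebra=3, Geology=1, Biology=2, Physics=2, Music=1, History=2. Every pair that conflicts lands in different time slots.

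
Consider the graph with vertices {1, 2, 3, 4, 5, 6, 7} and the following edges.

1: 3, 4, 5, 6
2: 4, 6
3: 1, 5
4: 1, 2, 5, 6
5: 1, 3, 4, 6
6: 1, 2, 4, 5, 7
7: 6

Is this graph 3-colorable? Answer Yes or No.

No

1, 4, 5, 6 are mutually adjacent (a clique of size 4), so at least 4 colors are needed.
So 3 colors are not enough.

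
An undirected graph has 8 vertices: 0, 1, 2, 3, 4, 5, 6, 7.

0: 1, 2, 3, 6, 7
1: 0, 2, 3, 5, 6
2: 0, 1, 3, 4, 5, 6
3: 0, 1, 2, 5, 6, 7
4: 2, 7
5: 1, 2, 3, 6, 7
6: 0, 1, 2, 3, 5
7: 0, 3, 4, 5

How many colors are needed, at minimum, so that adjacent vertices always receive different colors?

1, 2, 3, 5, 6 are mutually adjacent (a clique of size 5), so at least 5 colors are needed.
A valid assignment using 5 colors: 0=c, 1=e, 2=a, 3=b, 4=b, 5=c, 6=d, 7=a. No two adjacent vertices share a color.

5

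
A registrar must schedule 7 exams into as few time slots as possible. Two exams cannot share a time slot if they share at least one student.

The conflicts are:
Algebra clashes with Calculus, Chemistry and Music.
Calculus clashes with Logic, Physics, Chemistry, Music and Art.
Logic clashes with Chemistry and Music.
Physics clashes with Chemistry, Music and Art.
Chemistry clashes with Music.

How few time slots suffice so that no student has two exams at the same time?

4

Calculus, Physics, Chemistry, Music pairwise conflict, so at least 4 time slots are needed.
4 time slots suffice: time slot 1 → {Calculus}; time slot 2 → {Chemistry, Art}; time slot 3 → {Music}; time slot 4 → {Algebra, Logic, Physics}. Every pair that conflicts lands in different time slots.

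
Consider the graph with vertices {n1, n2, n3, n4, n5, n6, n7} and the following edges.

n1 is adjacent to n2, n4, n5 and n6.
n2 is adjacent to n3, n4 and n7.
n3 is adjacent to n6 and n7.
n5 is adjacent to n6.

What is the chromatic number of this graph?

n1, n5, n6 are pairwise adjacent, so at least 3 colors are needed.
One proper 3-coloring: n1=1, n2=2, n3=1, n4=3, n5=3, n6=2, n7=3. Each edge has distinct colors on its endpoints.

3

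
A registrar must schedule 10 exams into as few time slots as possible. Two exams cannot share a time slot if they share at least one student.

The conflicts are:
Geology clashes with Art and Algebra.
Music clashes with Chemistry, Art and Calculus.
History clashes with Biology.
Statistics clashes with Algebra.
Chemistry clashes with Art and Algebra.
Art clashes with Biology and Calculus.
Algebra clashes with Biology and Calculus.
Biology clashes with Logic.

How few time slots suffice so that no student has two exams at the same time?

Music, Art, Calculus are mutually in conflict, so at least 3 time slots are needed.
3 time slots suffice: time slot 1 → {History, Art, Algebra, Logic}; time slot 2 → {Geology, Statistics, Chemistry, Biology, Calculus}; time slot 3 → {Music}. Each listed conflict is separated.

3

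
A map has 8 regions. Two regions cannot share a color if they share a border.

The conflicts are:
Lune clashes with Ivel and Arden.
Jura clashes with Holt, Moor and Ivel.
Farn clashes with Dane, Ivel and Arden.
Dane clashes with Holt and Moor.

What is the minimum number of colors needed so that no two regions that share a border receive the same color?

3

The cycle Farn-Ivel-Jura-Holt-Dane-Farn has odd length 5, so it cannot be 2-colored; at least 3 colors are needed.
3 colors suffice: color 1 → {Lune, Jura, Dane}; color 2 → {Holt, Moor, Ivel, Arden}; color 3 → {Farn}. Every pair that conflicts lands in different colors.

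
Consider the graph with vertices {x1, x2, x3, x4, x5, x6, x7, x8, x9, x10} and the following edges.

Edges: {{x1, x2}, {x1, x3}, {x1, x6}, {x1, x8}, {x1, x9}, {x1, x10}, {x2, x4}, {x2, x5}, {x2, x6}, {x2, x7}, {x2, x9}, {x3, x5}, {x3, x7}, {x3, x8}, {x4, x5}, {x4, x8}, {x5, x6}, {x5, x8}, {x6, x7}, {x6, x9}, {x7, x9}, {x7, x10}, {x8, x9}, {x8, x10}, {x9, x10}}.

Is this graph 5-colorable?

The chromatic number is 4. x1, x8, x9, x10 are pairwise adjacent (a clique of size 4), so at least 4 colors are needed.
4 colors suffice: color red → {x5, x9}; color blue → {x2, x8}; color green → {x1, x4, x7}; color yellow → {x3, x6, x10}.
Since 5 ≥ 4, a proper 5-coloring certainly exists.

Yes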